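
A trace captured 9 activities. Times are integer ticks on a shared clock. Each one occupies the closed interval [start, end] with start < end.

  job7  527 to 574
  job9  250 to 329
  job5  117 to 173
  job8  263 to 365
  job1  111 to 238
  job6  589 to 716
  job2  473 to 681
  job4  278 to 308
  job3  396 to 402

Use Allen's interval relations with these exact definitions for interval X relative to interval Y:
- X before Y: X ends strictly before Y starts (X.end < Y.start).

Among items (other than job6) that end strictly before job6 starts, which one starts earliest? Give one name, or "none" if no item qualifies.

job1

Target job6 = [589, 716].
job1 [111, 238] → before → candidate.
job2 [473, 681] → overlaps → excluded.
job3 [396, 402] → before → candidate.
job4 [278, 308] → before → candidate.
job5 [117, 173] → before → candidate.
job7 [527, 574] → before → candidate.
job8 [263, 365] → before → candidate.
job9 [250, 329] → before → candidate.
Among candidates, earliest start is 111 → job1.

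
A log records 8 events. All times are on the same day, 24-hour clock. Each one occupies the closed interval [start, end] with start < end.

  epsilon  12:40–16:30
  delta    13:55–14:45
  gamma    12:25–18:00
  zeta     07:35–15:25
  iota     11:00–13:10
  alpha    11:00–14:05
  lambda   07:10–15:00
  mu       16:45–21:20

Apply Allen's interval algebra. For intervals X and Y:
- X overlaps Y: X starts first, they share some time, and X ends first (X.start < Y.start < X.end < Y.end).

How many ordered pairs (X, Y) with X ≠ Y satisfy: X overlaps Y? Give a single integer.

11

Checking all 56 ordered pairs for relation 'overlaps'; matching pairs in alphabetical order:
(alpha, delta): alpha overlaps delta ✓
(alpha, epsilon): alpha overlaps epsilon ✓
(alpha, gamma): alpha overlaps gamma ✓
(gamma, mu): gamma overlaps mu ✓
(iota, epsilon): iota overlaps epsilon ✓
(iota, gamma): iota overlaps gamma ✓
(lambda, epsilon): lambda overlaps epsilon ✓
(lambda, gamma): lambda overlaps gamma ✓
(lambda, zeta): lambda overlaps zeta ✓
(zeta, epsilon): zeta overlaps epsilon ✓
(zeta, gamma): zeta overlaps gamma ✓
Count: 11.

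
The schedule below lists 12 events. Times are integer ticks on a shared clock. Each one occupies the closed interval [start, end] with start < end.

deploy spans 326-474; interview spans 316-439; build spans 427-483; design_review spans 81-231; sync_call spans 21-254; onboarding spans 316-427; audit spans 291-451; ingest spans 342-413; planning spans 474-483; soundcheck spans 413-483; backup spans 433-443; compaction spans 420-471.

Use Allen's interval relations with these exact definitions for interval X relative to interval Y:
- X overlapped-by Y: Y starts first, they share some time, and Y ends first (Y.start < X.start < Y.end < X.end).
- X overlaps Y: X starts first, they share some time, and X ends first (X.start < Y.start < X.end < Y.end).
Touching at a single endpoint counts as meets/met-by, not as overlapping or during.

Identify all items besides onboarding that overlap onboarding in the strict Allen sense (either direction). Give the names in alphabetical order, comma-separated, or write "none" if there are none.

compaction, deploy, soundcheck

Target onboarding = [316, 427].
audit [291, 451] → contains → no.
backup [433, 443] → after → no.
build [427, 483] → met-by → no.
compaction [420, 471] → overlapped-by → yes.
deploy [326, 474] → overlapped-by → yes.
design_review [81, 231] → before → no.
ingest [342, 413] → during → no.
interview [316, 439] → started-by → no.
planning [474, 483] → after → no.
soundcheck [413, 483] → overlapped-by → yes.
sync_call [21, 254] → before → no.
Result: compaction, deploy, soundcheck.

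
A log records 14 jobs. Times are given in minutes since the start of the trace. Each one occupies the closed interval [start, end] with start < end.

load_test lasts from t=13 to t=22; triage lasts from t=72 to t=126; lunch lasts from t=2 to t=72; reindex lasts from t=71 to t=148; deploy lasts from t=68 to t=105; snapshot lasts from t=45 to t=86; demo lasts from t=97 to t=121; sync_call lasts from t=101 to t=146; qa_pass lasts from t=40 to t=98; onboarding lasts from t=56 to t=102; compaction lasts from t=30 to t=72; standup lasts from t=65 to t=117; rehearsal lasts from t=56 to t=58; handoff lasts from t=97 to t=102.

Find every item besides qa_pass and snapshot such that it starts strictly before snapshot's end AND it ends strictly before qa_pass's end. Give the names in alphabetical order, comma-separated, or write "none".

compaction, load_test, lunch, rehearsal

Conditions: its start is strictly before snapshot's end (X.start < t=86) AND its end is strictly before qa_pass's end (X.end < t=98).
compaction: start t=30 < t=86? ✓; end t=72 < t=98? ✓ → yes.
demo: start t=97 < t=86? ✗; end t=121 < t=98? ✗ → no.
deploy: start t=68 < t=86? ✓; end t=105 < t=98? ✗ → no.
handoff: start t=97 < t=86? ✗; end t=102 < t=98? ✗ → no.
load_test: start t=13 < t=86? ✓; end t=22 < t=98? ✓ → yes.
lunch: start t=2 < t=86? ✓; end t=72 < t=98? ✓ → yes.
onboarding: start t=56 < t=86? ✓; end t=102 < t=98? ✗ → no.
rehearsal: start t=56 < t=86? ✓; end t=58 < t=98? ✓ → yes.
reindex: start t=71 < t=86? ✓; end t=148 < t=98? ✗ → no.
standup: start t=65 < t=86? ✓; end t=117 < t=98? ✗ → no.
sync_call: start t=101 < t=86? ✗; end t=146 < t=98? ✗ → no.
triage: start t=72 < t=86? ✓; end t=126 < t=98? ✗ → no.
Result: compaction, load_test, lunch, rehearsal.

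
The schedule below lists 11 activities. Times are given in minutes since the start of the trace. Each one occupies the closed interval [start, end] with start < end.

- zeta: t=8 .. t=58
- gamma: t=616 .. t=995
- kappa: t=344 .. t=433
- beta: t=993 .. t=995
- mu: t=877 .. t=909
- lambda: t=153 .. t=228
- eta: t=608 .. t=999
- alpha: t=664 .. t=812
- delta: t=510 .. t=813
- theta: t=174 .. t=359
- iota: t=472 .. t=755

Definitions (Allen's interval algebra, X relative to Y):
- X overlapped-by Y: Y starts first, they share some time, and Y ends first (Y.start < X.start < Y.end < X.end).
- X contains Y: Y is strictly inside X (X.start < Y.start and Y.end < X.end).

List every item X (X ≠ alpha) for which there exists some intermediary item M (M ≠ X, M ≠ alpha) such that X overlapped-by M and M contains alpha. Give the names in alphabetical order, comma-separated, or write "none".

Target alpha = [t=664, t=812].
Intermediaries M with M contains alpha: delta, eta, gamma.
Via delta — items with X overlapped-by delta: eta, gamma.
Via eta — items with X overlapped-by eta: none.
Via gamma — items with X overlapped-by gamma: none.
Union: eta, gamma.

eta, gamma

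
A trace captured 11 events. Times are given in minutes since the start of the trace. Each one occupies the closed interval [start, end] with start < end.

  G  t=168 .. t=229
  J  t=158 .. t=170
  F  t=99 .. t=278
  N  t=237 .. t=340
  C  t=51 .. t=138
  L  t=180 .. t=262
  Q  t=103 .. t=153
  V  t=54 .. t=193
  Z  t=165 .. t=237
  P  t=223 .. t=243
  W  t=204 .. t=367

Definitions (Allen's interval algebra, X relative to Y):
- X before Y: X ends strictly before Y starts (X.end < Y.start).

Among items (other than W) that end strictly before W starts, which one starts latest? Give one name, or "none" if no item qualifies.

Target W = [t=204, t=367].
C [t=51, t=138] → before → candidate.
F [t=99, t=278] → overlaps → excluded.
G [t=168, t=229] → overlaps → excluded.
J [t=158, t=170] → before → candidate.
L [t=180, t=262] → overlaps → excluded.
N [t=237, t=340] → during → excluded.
P [t=223, t=243] → during → excluded.
Q [t=103, t=153] → before → candidate.
V [t=54, t=193] → before → candidate.
Z [t=165, t=237] → overlaps → excluded.
Among candidates, latest start is t=158 → J.

J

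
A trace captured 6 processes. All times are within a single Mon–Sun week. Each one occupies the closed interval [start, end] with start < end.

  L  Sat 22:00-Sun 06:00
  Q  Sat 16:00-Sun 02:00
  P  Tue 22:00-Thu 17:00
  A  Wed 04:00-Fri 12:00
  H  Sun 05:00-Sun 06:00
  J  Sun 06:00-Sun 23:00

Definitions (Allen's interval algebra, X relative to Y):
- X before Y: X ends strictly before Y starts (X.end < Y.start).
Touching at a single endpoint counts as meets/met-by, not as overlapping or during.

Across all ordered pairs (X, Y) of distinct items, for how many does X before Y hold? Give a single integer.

10

Checking all 30 ordered pairs for relation 'before'; matching pairs in alphabetical order:
(A, H): A before H ✓
(A, J): A before J ✓
(A, L): A before L ✓
(A, Q): A before Q ✓
(P, H): P before H ✓
(P, J): P before J ✓
(P, L): P before L ✓
(P, Q): P before Q ✓
(Q, H): Q before H ✓
(Q, J): Q before J ✓
Count: 10.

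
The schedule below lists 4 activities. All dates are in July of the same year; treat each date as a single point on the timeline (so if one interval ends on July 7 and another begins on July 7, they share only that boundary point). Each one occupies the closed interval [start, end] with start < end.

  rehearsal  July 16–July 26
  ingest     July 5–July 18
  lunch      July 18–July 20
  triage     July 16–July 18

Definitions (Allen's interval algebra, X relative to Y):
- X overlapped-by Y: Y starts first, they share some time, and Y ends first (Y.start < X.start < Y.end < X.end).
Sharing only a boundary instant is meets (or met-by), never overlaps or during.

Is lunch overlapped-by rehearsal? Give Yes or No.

No

lunch = [July 18, July 20], rehearsal = [July 16, July 26].
Actual relation of lunch to rehearsal: during.
Asked whether 'overlapped-by' holds → No.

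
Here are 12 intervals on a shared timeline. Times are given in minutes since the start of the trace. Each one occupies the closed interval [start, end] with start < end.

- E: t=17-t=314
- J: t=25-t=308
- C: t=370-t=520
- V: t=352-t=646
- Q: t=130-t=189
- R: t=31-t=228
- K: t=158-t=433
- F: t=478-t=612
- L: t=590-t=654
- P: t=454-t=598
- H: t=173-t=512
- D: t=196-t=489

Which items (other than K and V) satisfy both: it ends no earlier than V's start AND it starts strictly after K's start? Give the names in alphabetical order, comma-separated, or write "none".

Conditions: its end is no earlier than V's start (X.end >= t=352) AND its start is strictly after K's start (X.start > t=158).
C: end t=520 >= t=352? ✓; start t=370 > t=158? ✓ → yes.
D: end t=489 >= t=352? ✓; start t=196 > t=158? ✓ → yes.
E: end t=314 >= t=352? ✗; start t=17 > t=158? ✗ → no.
F: end t=612 >= t=352? ✓; start t=478 > t=158? ✓ → yes.
H: end t=512 >= t=352? ✓; start t=173 > t=158? ✓ → yes.
J: end t=308 >= t=352? ✗; start t=25 > t=158? ✗ → no.
L: end t=654 >= t=352? ✓; start t=590 > t=158? ✓ → yes.
P: end t=598 >= t=352? ✓; start t=454 > t=158? ✓ → yes.
Q: end t=189 >= t=352? ✗; start t=130 > t=158? ✗ → no.
R: end t=228 >= t=352? ✗; start t=31 > t=158? ✗ → no.
Result: C, D, F, H, L, P.

C, D, F, H, L, P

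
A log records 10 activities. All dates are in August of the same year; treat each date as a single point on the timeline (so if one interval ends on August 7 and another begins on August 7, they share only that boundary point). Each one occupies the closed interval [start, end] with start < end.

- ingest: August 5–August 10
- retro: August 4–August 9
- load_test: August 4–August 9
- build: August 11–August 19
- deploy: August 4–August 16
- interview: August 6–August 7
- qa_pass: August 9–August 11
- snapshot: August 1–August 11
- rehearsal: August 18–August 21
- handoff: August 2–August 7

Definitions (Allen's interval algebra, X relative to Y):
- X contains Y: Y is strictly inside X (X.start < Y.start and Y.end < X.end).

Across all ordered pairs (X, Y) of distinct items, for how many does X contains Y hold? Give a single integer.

Checking all 90 ordered pairs for relation 'contains'; matching pairs in alphabetical order:
(deploy, ingest): deploy contains ingest ✓
(deploy, interview): deploy contains interview ✓
(deploy, qa_pass): deploy contains qa_pass ✓
(ingest, interview): ingest contains interview ✓
(load_test, interview): load_test contains interview ✓
(retro, interview): retro contains interview ✓
(snapshot, handoff): snapshot contains handoff ✓
(snapshot, ingest): snapshot contains ingest ✓
(snapshot, interview): snapshot contains interview ✓
(snapshot, load_test): snapshot contains load_test ✓
(snapshot, retro): snapshot contains retro ✓
Count: 11.

11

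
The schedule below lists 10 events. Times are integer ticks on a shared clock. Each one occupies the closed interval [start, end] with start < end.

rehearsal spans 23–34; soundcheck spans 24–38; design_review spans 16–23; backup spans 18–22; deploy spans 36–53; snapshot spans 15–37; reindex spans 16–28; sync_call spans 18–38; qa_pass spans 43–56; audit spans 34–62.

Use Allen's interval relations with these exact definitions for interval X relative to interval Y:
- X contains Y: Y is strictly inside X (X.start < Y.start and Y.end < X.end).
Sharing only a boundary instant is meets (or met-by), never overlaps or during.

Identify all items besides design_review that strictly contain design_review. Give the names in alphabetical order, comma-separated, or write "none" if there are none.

snapshot

Target design_review = [16, 23].
audit [34, 62] → after → no.
backup [18, 22] → during → no.
deploy [36, 53] → after → no.
qa_pass [43, 56] → after → no.
rehearsal [23, 34] → met-by → no.
reindex [16, 28] → started-by → no.
snapshot [15, 37] → contains → yes.
soundcheck [24, 38] → after → no.
sync_call [18, 38] → overlapped-by → no.
Result: snapshot.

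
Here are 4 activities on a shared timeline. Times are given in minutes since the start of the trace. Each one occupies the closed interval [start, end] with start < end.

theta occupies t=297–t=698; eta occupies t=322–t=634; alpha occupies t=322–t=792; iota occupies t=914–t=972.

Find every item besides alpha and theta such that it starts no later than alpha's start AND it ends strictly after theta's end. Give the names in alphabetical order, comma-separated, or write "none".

Conditions: its start is no later than alpha's start (X.start <= t=322) AND its end is strictly after theta's end (X.end > t=698).
eta: start t=322 <= t=322? ✓; end t=634 > t=698? ✗ → no.
iota: start t=914 <= t=322? ✗; end t=972 > t=698? ✓ → no.
Result: none.

none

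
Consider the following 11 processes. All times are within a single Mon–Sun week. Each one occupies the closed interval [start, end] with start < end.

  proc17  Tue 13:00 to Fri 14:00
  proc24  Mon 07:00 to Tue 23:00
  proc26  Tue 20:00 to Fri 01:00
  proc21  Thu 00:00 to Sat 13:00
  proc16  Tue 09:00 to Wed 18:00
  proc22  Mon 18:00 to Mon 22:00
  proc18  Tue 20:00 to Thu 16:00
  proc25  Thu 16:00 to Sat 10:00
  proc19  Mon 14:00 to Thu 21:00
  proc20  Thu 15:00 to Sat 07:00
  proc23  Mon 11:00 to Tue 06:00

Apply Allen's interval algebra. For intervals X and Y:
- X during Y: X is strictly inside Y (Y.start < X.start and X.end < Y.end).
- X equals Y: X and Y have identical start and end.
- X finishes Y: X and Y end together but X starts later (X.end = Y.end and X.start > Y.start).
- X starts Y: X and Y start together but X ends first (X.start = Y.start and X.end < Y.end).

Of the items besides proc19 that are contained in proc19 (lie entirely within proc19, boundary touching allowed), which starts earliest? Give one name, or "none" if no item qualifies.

Target proc19 = [Mon 14:00, Thu 21:00].
proc16 [Tue 09:00, Wed 18:00] → during → candidate.
proc17 [Tue 13:00, Fri 14:00] → overlapped-by → excluded.
proc18 [Tue 20:00, Thu 16:00] → during → candidate.
proc20 [Thu 15:00, Sat 07:00] → overlapped-by → excluded.
proc21 [Thu 00:00, Sat 13:00] → overlapped-by → excluded.
proc22 [Mon 18:00, Mon 22:00] → during → candidate.
proc23 [Mon 11:00, Tue 06:00] → overlaps → excluded.
proc24 [Mon 07:00, Tue 23:00] → overlaps → excluded.
proc25 [Thu 16:00, Sat 10:00] → overlapped-by → excluded.
proc26 [Tue 20:00, Fri 01:00] → overlapped-by → excluded.
Among candidates, earliest start is Mon 18:00 → proc22.

proc22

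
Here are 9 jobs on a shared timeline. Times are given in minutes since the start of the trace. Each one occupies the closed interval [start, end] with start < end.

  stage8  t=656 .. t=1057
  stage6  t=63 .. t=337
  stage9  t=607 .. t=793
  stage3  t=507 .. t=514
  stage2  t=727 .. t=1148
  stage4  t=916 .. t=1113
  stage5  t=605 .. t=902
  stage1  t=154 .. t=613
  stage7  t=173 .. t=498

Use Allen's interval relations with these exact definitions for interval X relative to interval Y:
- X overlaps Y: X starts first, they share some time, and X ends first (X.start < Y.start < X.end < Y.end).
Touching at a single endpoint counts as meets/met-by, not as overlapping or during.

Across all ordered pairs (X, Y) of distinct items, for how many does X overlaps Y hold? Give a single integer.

10

Checking all 72 ordered pairs for relation 'overlaps'; matching pairs in alphabetical order:
(stage1, stage5): stage1 overlaps stage5 ✓
(stage1, stage9): stage1 overlaps stage9 ✓
(stage5, stage2): stage5 overlaps stage2 ✓
(stage5, stage8): stage5 overlaps stage8 ✓
(stage6, stage1): stage6 overlaps stage1 ✓
(stage6, stage7): stage6 overlaps stage7 ✓
(stage8, stage2): stage8 overlaps stage2 ✓
(stage8, stage4): stage8 overlaps stage4 ✓
(stage9, stage2): stage9 overlaps stage2 ✓
(stage9, stage8): stage9 overlaps stage8 ✓
Count: 10.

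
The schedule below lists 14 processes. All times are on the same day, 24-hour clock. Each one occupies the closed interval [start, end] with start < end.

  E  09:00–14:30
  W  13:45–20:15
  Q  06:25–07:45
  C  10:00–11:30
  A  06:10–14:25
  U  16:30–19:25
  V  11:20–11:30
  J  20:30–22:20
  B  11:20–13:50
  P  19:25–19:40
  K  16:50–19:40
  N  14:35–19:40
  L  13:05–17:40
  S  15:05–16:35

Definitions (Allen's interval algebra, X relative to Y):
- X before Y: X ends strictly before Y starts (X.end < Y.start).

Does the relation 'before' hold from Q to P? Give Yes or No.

Yes

Q = [06:25, 07:45], P = [19:25, 19:40].
Actual relation of Q to P: before.
Asked whether 'before' holds → Yes.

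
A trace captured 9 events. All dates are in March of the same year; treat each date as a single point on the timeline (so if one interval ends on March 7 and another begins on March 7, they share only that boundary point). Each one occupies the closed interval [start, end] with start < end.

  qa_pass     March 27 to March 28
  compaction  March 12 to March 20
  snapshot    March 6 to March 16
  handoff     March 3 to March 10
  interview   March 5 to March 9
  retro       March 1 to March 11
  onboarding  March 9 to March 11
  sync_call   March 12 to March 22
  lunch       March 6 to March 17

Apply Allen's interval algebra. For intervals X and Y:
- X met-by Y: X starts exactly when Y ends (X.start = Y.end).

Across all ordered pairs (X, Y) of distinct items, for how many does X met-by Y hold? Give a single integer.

1

Checking all 72 ordered pairs for relation 'met-by'; matching pairs in alphabetical order:
(onboarding, interview): onboarding met-by interview ✓
Count: 1.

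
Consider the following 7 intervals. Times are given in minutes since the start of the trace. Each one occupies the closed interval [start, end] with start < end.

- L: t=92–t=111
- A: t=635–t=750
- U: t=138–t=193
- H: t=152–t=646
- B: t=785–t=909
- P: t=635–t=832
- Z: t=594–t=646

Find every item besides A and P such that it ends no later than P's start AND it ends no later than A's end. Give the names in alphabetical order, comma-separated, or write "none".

L, U

Conditions: its end is no later than P's start (X.end <= t=635) AND its end is no later than A's end (X.end <= t=750).
B: end t=909 <= t=635? ✗; end t=909 <= t=750? ✗ → no.
H: end t=646 <= t=635? ✗; end t=646 <= t=750? ✓ → no.
L: end t=111 <= t=635? ✓; end t=111 <= t=750? ✓ → yes.
U: end t=193 <= t=635? ✓; end t=193 <= t=750? ✓ → yes.
Z: end t=646 <= t=635? ✗; end t=646 <= t=750? ✓ → no.
Result: L, U.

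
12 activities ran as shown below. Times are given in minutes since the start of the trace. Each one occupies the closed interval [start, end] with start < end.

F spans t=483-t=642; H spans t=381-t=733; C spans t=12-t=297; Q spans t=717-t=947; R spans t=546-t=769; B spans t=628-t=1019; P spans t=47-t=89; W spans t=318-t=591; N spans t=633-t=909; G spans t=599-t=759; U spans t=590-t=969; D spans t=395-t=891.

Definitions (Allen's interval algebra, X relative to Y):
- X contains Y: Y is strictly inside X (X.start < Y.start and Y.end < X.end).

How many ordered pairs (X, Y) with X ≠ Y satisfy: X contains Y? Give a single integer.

Checking all 132 ordered pairs for relation 'contains'; matching pairs in alphabetical order:
(B, N): B contains N ✓
(B, Q): B contains Q ✓
(C, P): C contains P ✓
(D, F): D contains F ✓
(D, G): D contains G ✓
(D, R): D contains R ✓
(H, F): H contains F ✓
(R, G): R contains G ✓
(U, G): U contains G ✓
(U, N): U contains N ✓
(U, Q): U contains Q ✓
Count: 11.

11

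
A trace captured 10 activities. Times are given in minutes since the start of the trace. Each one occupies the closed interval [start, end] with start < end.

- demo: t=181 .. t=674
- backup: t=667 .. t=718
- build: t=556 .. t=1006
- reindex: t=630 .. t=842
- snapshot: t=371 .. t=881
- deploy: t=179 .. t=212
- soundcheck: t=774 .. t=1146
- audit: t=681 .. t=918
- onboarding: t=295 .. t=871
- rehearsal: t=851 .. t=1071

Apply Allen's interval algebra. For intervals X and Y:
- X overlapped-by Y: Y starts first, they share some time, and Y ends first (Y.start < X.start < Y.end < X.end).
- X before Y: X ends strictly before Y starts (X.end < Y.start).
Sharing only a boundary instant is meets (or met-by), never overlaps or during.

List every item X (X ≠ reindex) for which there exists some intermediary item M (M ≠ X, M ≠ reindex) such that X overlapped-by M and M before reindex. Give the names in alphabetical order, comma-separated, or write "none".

demo

Target reindex = [t=630, t=842].
Intermediaries M with M before reindex: deploy.
Via deploy — items with X overlapped-by deploy: demo.
Union: demo.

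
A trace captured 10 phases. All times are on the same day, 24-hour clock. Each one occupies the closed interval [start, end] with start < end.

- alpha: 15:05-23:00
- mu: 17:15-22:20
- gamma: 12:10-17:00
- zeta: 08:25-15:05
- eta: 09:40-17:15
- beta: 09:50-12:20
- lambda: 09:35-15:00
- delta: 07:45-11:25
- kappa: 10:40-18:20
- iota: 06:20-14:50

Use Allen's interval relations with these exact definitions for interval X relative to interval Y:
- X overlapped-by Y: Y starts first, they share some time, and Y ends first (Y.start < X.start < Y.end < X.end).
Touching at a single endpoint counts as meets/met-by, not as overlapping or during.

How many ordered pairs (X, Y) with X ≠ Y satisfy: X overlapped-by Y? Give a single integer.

23

Checking all 90 ordered pairs for relation 'overlapped-by'; matching pairs in alphabetical order:
(alpha, eta): alpha overlapped-by eta ✓
(alpha, gamma): alpha overlapped-by gamma ✓
(alpha, kappa): alpha overlapped-by kappa ✓
(beta, delta): beta overlapped-by delta ✓
(eta, delta): eta overlapped-by delta ✓
(eta, iota): eta overlapped-by iota ✓
(eta, lambda): eta overlapped-by lambda ✓
(eta, zeta): eta overlapped-by zeta ✓
(gamma, beta): gamma overlapped-by beta ✓
(gamma, iota): gamma overlapped-by iota ✓
(gamma, lambda): gamma overlapped-by lambda ✓
(gamma, zeta): gamma overlapped-by zeta ✓
(kappa, beta): kappa overlapped-by beta ✓
(kappa, delta): kappa overlapped-by delta ✓
(kappa, eta): kappa overlapped-by eta ✓
(kappa, iota): kappa overlapped-by iota ✓
(kappa, lambda): kappa overlapped-by lambda ✓
(kappa, zeta): kappa overlapped-by zeta ✓
(lambda, delta): lambda overlapped-by delta ✓
(lambda, iota): lambda overlapped-by iota ✓
(mu, kappa): mu overlapped-by kappa ✓
(zeta, delta): zeta overlapped-by delta ✓
(zeta, iota): zeta overlapped-by iota ✓
Count: 23.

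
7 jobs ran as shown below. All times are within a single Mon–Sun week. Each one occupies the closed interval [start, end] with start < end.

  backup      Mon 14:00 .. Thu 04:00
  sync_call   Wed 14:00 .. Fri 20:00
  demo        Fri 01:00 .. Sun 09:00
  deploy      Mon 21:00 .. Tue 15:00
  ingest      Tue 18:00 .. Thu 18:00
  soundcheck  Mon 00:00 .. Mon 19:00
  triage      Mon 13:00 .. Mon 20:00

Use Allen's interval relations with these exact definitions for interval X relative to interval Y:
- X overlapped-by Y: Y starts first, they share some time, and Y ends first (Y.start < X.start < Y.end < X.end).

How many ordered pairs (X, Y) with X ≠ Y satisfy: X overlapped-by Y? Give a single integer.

Checking all 42 ordered pairs for relation 'overlapped-by'; matching pairs in alphabetical order:
(backup, soundcheck): backup overlapped-by soundcheck ✓
(backup, triage): backup overlapped-by triage ✓
(demo, sync_call): demo overlapped-by sync_call ✓
(ingest, backup): ingest overlapped-by backup ✓
(sync_call, backup): sync_call overlapped-by backup ✓
(sync_call, ingest): sync_call overlapped-by ingest ✓
(triage, soundcheck): triage overlapped-by soundcheck ✓
Count: 7.

7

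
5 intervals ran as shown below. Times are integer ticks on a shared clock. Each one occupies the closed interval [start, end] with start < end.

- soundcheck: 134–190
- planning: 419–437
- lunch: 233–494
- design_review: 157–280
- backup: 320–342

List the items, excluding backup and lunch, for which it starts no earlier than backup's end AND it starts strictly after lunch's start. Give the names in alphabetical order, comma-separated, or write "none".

planning

Conditions: its start is no earlier than backup's end (X.start >= 342) AND its start is strictly after lunch's start (X.start > 233).
design_review: start 157 >= 342? ✗; start 157 > 233? ✗ → no.
planning: start 419 >= 342? ✓; start 419 > 233? ✓ → yes.
soundcheck: start 134 >= 342? ✗; start 134 > 233? ✗ → no.
Result: planning.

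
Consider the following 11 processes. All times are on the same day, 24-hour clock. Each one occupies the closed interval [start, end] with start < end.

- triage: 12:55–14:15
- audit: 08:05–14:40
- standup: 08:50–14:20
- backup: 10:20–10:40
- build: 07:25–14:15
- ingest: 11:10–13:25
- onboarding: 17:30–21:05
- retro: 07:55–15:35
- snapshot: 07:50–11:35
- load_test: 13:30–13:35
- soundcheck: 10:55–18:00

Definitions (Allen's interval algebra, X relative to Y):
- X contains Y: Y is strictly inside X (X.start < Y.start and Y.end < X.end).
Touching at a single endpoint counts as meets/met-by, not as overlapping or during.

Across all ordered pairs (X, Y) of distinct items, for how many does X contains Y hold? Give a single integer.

Checking all 110 ordered pairs for relation 'contains'; matching pairs in alphabetical order:
(audit, backup): audit contains backup ✓
(audit, ingest): audit contains ingest ✓
(audit, load_test): audit contains load_test ✓
(audit, standup): audit contains standup ✓
(audit, triage): audit contains triage ✓
(build, backup): build contains backup ✓
(build, ingest): build contains ingest ✓
(build, load_test): build contains load_test ✓
(build, snapshot): build contains snapshot ✓
(retro, audit): retro contains audit ✓
(retro, backup): retro contains backup ✓
(retro, ingest): retro contains ingest ✓
(retro, load_test): retro contains load_test ✓
(retro, standup): retro contains standup ✓
(retro, triage): retro contains triage ✓
(snapshot, backup): snapshot contains backup ✓
(soundcheck, ingest): soundcheck contains ingest ✓
(soundcheck, load_test): soundcheck contains load_test ✓
(soundcheck, triage): soundcheck contains triage ✓
(standup, backup): standup contains backup ✓
(standup, ingest): standup contains ingest ✓
(standup, load_test): standup contains load_test ✓
(standup, triage): standup contains triage ✓
(triage, load_test): triage contains load_test ✓
Count: 24.

24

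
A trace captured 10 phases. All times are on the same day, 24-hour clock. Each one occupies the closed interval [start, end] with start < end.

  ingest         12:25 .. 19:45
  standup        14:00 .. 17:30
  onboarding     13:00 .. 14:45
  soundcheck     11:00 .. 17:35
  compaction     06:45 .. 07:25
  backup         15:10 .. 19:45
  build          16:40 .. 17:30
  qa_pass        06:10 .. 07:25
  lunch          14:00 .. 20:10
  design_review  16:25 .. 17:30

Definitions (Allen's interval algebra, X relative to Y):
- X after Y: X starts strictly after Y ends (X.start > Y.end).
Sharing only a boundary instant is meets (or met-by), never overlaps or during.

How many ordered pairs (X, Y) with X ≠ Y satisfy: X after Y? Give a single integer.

Checking all 90 ordered pairs for relation 'after'; matching pairs in alphabetical order:
(backup, compaction): backup after compaction ✓
(backup, onboarding): backup after onboarding ✓
(backup, qa_pass): backup after qa_pass ✓
(build, compaction): build after compaction ✓
(build, onboarding): build after onboarding ✓
(build, qa_pass): build after qa_pass ✓
(design_review, compaction): design_review after compaction ✓
(design_review, onboarding): design_review after onboarding ✓
(design_review, qa_pass): design_review after qa_pass ✓
(ingest, compaction): ingest after compaction ✓
(ingest, qa_pass): ingest after qa_pass ✓
(lunch, compaction): lunch after compaction ✓
(lunch, qa_pass): lunch after qa_pass ✓
(onboarding, compaction): onboarding after compaction ✓
(onboarding, qa_pass): onboarding after qa_pass ✓
(soundcheck, compaction): soundcheck after compaction ✓
(soundcheck, qa_pass): soundcheck after qa_pass ✓
(standup, compaction): standup after compaction ✓
(standup, qa_pass): standup after qa_pass ✓
Count: 19.

19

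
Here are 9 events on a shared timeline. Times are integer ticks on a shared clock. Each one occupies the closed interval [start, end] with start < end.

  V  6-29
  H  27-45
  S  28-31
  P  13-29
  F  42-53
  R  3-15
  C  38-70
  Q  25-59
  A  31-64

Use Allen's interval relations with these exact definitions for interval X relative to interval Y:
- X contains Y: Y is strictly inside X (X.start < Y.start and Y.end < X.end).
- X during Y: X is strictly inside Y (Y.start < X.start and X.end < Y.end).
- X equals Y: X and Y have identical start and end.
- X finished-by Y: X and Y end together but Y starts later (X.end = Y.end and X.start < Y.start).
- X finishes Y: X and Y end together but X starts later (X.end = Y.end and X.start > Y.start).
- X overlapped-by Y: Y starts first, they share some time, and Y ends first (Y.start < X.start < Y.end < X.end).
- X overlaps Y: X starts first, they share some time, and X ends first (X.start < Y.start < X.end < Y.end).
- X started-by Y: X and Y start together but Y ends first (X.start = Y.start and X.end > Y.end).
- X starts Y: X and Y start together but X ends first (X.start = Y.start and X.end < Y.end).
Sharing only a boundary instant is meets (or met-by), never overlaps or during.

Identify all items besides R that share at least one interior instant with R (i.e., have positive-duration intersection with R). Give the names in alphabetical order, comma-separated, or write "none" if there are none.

Target R = [3, 15].
A [31, 64] → after → no.
C [38, 70] → after → no.
F [42, 53] → after → no.
H [27, 45] → after → no.
P [13, 29] → overlapped-by → yes.
Q [25, 59] → after → no.
S [28, 31] → after → no.
V [6, 29] → overlapped-by → yes.
Result: P, V.

P, V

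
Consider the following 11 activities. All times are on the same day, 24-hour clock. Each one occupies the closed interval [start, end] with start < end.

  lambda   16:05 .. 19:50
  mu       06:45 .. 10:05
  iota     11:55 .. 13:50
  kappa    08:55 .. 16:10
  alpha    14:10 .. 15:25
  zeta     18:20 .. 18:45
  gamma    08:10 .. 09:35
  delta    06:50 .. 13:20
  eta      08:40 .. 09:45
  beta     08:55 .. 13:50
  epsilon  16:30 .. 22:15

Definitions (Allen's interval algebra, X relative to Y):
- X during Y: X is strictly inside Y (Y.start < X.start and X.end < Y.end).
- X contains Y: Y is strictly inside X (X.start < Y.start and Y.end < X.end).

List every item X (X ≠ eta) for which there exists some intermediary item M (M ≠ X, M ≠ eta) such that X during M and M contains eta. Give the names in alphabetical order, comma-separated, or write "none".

gamma

Target eta = [08:40, 09:45].
Intermediaries M with M contains eta: delta, mu.
Via delta — items with X during delta: gamma.
Via mu — items with X during mu: gamma.
Union: gamma.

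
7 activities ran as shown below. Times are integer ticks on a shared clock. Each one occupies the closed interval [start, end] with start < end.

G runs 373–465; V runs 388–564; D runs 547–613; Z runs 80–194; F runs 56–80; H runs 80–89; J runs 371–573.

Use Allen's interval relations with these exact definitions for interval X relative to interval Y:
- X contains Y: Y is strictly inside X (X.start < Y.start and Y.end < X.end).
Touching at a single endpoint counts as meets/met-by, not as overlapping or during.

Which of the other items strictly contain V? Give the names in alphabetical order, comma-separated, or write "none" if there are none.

J

Target V = [388, 564].
D [547, 613] → overlapped-by → no.
F [56, 80] → before → no.
G [373, 465] → overlaps → no.
H [80, 89] → before → no.
J [371, 573] → contains → yes.
Z [80, 194] → before → no.
Result: J.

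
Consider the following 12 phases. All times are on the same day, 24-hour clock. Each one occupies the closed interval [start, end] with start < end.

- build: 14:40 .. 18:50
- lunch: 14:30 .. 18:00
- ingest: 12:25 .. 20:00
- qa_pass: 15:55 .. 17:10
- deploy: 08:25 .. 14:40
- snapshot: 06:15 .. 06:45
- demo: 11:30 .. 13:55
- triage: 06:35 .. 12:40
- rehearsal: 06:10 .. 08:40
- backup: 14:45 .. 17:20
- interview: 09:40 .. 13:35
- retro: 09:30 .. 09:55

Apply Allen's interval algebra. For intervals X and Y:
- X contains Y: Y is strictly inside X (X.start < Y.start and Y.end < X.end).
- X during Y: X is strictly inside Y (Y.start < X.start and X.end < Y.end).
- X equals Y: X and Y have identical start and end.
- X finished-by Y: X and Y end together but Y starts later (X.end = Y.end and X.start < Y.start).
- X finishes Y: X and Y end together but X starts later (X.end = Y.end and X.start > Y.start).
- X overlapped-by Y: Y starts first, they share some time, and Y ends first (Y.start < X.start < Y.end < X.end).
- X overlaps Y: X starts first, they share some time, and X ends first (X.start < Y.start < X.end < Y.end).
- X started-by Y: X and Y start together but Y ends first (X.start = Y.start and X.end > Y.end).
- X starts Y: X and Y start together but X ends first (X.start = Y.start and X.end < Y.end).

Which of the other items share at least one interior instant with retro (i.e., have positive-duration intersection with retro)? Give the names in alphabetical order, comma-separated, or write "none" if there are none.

Target retro = [09:30, 09:55].
backup [14:45, 17:20] → after → no.
build [14:40, 18:50] → after → no.
demo [11:30, 13:55] → after → no.
deploy [08:25, 14:40] → contains → yes.
ingest [12:25, 20:00] → after → no.
interview [09:40, 13:35] → overlapped-by → yes.
lunch [14:30, 18:00] → after → no.
qa_pass [15:55, 17:10] → after → no.
rehearsal [06:10, 08:40] → before → no.
snapshot [06:15, 06:45] → before → no.
triage [06:35, 12:40] → contains → yes.
Result: deploy, interview, triage.

deploy, interview, triage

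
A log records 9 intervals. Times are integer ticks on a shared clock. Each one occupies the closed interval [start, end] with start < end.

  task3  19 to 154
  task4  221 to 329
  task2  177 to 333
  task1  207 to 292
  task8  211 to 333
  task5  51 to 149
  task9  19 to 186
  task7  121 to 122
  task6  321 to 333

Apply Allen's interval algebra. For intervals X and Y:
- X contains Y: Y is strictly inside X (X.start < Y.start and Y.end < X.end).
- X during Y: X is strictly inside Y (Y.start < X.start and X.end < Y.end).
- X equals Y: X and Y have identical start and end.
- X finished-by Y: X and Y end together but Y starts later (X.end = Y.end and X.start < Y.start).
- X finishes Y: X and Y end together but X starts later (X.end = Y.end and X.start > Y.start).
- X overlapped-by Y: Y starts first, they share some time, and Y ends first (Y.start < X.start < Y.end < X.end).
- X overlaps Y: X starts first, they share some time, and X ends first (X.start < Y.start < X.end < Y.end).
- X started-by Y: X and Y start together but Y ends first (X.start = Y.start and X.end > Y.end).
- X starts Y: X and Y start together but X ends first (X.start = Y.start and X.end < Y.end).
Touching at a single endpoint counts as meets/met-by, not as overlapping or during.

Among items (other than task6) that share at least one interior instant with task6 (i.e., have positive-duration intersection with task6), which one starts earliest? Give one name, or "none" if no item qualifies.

Target task6 = [321, 333].
task1 [207, 292] → before → excluded.
task2 [177, 333] → finished-by → candidate.
task3 [19, 154] → before → excluded.
task4 [221, 329] → overlaps → candidate.
task5 [51, 149] → before → excluded.
task7 [121, 122] → before → excluded.
task8 [211, 333] → finished-by → candidate.
task9 [19, 186] → before → excluded.
Among candidates, earliest start is 177 → task2.

task2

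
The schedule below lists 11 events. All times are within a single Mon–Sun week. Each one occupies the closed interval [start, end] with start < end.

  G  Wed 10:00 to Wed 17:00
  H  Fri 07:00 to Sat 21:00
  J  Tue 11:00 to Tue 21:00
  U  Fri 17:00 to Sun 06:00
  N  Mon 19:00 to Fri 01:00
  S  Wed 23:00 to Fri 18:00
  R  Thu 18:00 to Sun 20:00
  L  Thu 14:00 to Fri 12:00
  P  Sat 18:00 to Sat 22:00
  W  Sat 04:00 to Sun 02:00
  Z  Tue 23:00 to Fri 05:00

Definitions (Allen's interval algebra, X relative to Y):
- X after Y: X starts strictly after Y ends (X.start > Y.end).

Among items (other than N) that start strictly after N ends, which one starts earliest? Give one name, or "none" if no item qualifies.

H

Target N = [Mon 19:00, Fri 01:00].
G [Wed 10:00, Wed 17:00] → during → excluded.
H [Fri 07:00, Sat 21:00] → after → candidate.
J [Tue 11:00, Tue 21:00] → during → excluded.
L [Thu 14:00, Fri 12:00] → overlapped-by → excluded.
P [Sat 18:00, Sat 22:00] → after → candidate.
R [Thu 18:00, Sun 20:00] → overlapped-by → excluded.
S [Wed 23:00, Fri 18:00] → overlapped-by → excluded.
U [Fri 17:00, Sun 06:00] → after → candidate.
W [Sat 04:00, Sun 02:00] → after → candidate.
Z [Tue 23:00, Fri 05:00] → overlapped-by → excluded.
Among candidates, earliest start is Fri 07:00 → H.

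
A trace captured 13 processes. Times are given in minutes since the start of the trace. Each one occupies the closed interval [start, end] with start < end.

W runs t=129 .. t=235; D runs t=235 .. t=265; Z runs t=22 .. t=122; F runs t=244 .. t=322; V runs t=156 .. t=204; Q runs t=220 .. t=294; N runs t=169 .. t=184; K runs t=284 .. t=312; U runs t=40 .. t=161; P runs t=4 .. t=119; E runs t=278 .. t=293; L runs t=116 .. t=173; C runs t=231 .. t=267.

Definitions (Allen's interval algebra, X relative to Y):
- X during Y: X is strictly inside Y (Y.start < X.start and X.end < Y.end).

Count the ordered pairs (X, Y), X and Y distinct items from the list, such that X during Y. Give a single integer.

Checking all 156 ordered pairs for relation 'during'; matching pairs in alphabetical order:
(C, Q): C during Q ✓
(D, C): D during C ✓
(D, Q): D during Q ✓
(E, F): E during F ✓
(E, Q): E during Q ✓
(K, F): K during F ✓
(N, V): N during V ✓
(N, W): N during W ✓
(V, W): V during W ✓
Count: 9.

9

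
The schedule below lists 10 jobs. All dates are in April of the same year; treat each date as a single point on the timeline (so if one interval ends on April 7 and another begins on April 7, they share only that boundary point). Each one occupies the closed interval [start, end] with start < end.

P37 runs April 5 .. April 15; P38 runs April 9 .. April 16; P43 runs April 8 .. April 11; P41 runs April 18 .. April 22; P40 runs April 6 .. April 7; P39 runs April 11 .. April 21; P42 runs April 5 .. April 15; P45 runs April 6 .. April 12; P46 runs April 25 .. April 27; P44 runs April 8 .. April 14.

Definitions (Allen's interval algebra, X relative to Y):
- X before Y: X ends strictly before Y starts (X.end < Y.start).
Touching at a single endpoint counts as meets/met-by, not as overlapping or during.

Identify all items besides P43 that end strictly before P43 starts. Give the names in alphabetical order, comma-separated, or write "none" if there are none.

Target P43 = [April 8, April 11].
P37 [April 5, April 15] → contains → no.
P38 [April 9, April 16] → overlapped-by → no.
P39 [April 11, April 21] → met-by → no.
P40 [April 6, April 7] → before → yes.
P41 [April 18, April 22] → after → no.
P42 [April 5, April 15] → contains → no.
P44 [April 8, April 14] → started-by → no.
P45 [April 6, April 12] → contains → no.
P46 [April 25, April 27] → after → no.
Result: P40.

P40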